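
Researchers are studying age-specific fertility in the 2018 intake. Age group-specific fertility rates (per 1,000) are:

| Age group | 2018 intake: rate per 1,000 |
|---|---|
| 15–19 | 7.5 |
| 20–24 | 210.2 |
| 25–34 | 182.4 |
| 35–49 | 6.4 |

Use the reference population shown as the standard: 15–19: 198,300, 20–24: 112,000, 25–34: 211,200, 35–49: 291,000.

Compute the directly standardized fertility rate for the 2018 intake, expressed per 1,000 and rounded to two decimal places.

Standard total = 812,500; weights = 0.2441, 0.1378, 0.2599, 0.3582.
Standardized rate: 0.2441×7.5 + 0.1378×210.2 + 0.2599×182.4 + 0.3582×6.4 = 80.5107 per 1,000.

80.51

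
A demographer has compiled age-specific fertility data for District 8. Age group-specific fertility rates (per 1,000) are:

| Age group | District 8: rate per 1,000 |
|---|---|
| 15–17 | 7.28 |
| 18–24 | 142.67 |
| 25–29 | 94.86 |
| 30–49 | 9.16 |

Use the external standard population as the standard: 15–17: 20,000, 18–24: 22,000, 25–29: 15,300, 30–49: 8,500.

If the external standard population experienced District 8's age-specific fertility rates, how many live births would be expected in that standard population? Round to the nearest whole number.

4814

Expected live births = Σ (standard pop × age-specific rate ÷ 1,000)
= 20,000×7.28/1,000 + 22,000×142.67/1,000 + 15,300×94.86/1,000 + 8,500×9.16/1,000
= 145.60 + 3138.74 + 1451.36 + 77.86 = 4813.56.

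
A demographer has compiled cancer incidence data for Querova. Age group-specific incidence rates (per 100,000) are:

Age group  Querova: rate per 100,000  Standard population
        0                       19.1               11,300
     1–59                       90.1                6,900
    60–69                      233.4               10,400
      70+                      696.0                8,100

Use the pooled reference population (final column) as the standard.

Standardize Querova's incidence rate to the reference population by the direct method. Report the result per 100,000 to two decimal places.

Standard total = 36,700; weights = 0.3079, 0.1880, 0.2834, 0.2207.
Standardized rate: 0.3079×19.1 + 0.1880×90.1 + 0.2834×233.4 + 0.2207×696.0 = 242.5744 per 100,000.

242.57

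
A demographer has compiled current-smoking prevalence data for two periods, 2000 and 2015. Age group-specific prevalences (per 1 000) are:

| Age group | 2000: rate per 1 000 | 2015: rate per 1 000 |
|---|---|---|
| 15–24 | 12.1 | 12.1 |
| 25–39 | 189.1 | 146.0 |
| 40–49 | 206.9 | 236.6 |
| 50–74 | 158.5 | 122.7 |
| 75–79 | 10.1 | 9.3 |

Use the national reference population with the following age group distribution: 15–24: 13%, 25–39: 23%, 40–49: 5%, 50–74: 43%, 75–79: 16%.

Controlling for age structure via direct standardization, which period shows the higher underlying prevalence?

2000

Standard weights: 0.13, 0.23, 0.05, 0.43, 0.16.
2000: 0.1300×12.1 + 0.2300×189.1 + 0.0500×206.9 + 0.4300×158.5 + 0.1600×10.1 = 125.1820 per 1 000.
2015: 0.1300×12.1 + 0.2300×146.0 + 0.0500×236.6 + 0.4300×122.7 + 0.1600×9.3 = 101.2320 per 1 000.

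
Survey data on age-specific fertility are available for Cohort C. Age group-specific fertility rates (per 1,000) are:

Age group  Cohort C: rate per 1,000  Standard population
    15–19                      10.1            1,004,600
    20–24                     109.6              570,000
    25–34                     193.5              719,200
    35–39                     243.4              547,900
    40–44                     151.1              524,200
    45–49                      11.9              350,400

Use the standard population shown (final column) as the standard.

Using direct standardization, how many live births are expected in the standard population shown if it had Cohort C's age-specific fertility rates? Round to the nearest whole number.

Expected live births = Σ (standard pop × age-specific rate ÷ 1,000)
= 1,004,600×10.1/1,000 + 570,000×109.6/1,000 + 719,200×193.5/1,000 + 547,900×243.4/1,000 + 524,200×151.1/1,000 + 350,400×11.9/1,000
= 10146.46 + 62472.00 + 139165.20 + 133358.86 + 79206.62 + 4169.76 = 428518.90.

428519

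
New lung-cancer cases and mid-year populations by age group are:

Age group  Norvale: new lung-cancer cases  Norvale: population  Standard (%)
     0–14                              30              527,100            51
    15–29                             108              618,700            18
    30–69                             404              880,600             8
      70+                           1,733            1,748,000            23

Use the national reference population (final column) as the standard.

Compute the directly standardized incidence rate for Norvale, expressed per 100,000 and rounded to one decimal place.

32.5

Age-specific rates per 100,000 for Norvale: 5.69, 17.46, 45.88, 99.14.
Standard weights: 0.51, 0.18, 0.08, 0.23.
Standardized rate: 0.5100×5.69 + 0.1800×17.46 + 0.0800×45.88 + 0.2300×99.14 = 32.5176 per 100,000.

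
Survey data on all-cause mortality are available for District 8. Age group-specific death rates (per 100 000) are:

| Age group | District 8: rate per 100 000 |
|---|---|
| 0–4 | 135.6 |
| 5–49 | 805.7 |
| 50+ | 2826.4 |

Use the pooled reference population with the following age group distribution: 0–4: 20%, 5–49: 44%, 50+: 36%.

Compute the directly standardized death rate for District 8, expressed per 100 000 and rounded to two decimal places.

Standard weights: 0.20, 0.44, 0.36.
Standardized rate: 0.2000×135.6 + 0.4400×805.7 + 0.3600×2826.4 = 1399.1320 per 100 000.

1399.13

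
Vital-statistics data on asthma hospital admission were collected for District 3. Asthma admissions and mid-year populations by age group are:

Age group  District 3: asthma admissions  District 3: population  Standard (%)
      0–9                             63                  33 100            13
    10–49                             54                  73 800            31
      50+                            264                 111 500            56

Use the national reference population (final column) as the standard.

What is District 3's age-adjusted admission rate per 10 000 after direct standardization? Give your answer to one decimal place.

18.0

Age-specific rates per 10 000 for District 3: 19.03, 7.32, 23.68.
Standard weights: 0.13, 0.31, 0.56.
Standardized rate: 0.1300×19.03 + 0.3100×7.32 + 0.5600×23.68 = 18.0018 per 10 000.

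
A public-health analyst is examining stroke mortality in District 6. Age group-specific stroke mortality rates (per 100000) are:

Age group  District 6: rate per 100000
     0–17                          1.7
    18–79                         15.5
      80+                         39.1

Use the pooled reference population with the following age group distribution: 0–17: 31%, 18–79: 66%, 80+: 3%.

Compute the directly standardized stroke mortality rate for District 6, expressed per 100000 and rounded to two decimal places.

11.93

Standard weights: 0.31, 0.66, 0.03.
Standardized rate: 0.3100×1.7 + 0.6600×15.5 + 0.0300×39.1 = 11.9300 per 100000.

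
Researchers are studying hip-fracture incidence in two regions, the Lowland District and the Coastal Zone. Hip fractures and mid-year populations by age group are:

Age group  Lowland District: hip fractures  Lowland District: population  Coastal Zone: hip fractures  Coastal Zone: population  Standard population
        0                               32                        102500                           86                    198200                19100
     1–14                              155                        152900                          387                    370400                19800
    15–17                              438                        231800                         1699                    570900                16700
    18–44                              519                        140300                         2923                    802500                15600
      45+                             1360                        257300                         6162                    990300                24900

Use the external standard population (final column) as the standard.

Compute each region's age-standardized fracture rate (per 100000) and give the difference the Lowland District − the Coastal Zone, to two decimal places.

-45.29

Age-specific rates per 100000 for the Lowland District: 31.22, 101.37, 188.96, 369.92, 528.57.
For the Coastal Zone: 43.39, 104.48, 297.60, 364.24, 622.24.
Standard total = 96100; weights = 0.1988, 0.2060, 0.1738, 0.1623, 0.2591.
The Lowland District: 0.1988×31.22 + 0.2060×101.37 + 0.1738×188.96 + 0.1623×369.92 + 0.2591×528.57 = 256.9315 per 100000.
The Coastal Zone: 0.1988×43.39 + 0.2060×104.48 + 0.1738×297.60 + 0.1623×364.24 + 0.2591×622.24 = 302.2183 per 100000.
Difference = 256.9315 − 302.2183 = -45.2868.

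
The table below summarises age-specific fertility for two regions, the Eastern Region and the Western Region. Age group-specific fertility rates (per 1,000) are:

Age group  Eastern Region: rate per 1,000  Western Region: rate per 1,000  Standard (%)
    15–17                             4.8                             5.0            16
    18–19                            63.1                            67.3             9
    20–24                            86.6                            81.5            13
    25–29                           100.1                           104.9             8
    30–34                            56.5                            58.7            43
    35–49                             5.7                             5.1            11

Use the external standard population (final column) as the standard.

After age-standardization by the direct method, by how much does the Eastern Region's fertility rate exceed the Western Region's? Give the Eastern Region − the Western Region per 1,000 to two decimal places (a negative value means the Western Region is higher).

Standard weights: 0.16, 0.09, 0.13, 0.08, 0.43, 0.11.
The Eastern Region: 0.1600×4.8 + 0.0900×63.1 + 0.1300×86.6 + 0.0800×100.1 + 0.4300×56.5 + 0.1100×5.7 = 50.6350 per 1,000.
The Western Region: 0.1600×5.0 + 0.0900×67.3 + 0.1300×81.5 + 0.0800×104.9 + 0.4300×58.7 + 0.1100×5.1 = 51.6460 per 1,000.
Difference = 50.6350 − 51.6460 = -1.0110.

-1.01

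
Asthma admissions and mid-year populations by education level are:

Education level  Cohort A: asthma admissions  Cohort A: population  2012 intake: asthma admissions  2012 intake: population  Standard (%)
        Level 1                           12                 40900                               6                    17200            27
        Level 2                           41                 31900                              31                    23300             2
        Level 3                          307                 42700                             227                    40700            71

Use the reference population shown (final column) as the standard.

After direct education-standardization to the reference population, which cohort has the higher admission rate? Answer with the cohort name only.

Cohort A

Education-specific rates per 10000 for Cohort A: 2.93, 12.85, 71.90.
For the 2012 intake: 3.49, 13.30, 55.77.
Standard weights: 0.27, 0.02, 0.71.
Cohort A: 0.2700×2.93 + 0.0200×12.85 + 0.7100×71.90 = 52.0961 per 10000.
The 2012 intake: 0.2700×3.49 + 0.0200×13.30 + 0.7100×55.77 = 40.8075 per 10000.
The crude rates (31.17 vs 32.51) would put the 2012 intake higher, but that reflects its education composition; once standardized to a common education structure, Cohort A has the higher underlying rate.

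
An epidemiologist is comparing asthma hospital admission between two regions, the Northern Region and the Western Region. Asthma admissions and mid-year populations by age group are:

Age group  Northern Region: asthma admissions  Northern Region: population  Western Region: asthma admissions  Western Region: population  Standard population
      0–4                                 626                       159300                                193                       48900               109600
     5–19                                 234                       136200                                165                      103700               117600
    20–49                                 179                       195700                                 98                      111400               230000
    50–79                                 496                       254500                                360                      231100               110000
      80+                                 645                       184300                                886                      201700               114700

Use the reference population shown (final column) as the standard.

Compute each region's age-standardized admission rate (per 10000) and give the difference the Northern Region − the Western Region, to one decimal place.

Age-specific rates per 10000 for the Northern Region: 39.30, 17.18, 9.15, 19.49, 35.00.
For the Western Region: 39.47, 15.91, 8.80, 15.58, 43.93.
Standard total = 681900; weights = 0.1607, 0.1725, 0.3373, 0.1613, 0.1682.
The Northern Region: 0.1607×39.30 + 0.1725×17.18 + 0.3373×9.15 + 0.1613×19.49 + 0.1682×35.00 = 21.3948 per 10000.
The Western Region: 0.1607×39.47 + 0.1725×15.91 + 0.3373×8.80 + 0.1613×15.58 + 0.1682×43.93 = 21.9565 per 10000.
Difference = 21.3948 − 21.9565 = -0.5617.

-0.6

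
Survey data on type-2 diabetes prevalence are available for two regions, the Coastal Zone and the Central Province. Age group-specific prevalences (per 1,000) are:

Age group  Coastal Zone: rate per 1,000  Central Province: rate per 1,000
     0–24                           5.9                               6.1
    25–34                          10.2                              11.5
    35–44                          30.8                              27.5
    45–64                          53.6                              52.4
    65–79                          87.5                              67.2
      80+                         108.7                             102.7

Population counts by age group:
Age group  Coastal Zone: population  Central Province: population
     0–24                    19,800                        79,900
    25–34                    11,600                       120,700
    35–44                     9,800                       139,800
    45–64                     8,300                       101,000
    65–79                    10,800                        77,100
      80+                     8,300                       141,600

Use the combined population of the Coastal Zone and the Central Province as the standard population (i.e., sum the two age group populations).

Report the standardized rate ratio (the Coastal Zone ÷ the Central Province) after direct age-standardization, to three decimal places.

Combined standard total = 728,700; weights = 0.1368, 0.1816, 0.2053, 0.1500, 0.1206, 0.2057.
The Coastal Zone: 0.1368×5.9 + 0.1816×10.2 + 0.2053×30.8 + 0.1500×53.6 + 0.1206×87.5 + 0.2057×108.7 = 49.9372 per 1,000.
The Central Province: 0.1368×6.1 + 0.1816×11.5 + 0.2053×27.5 + 0.1500×52.4 + 0.1206×67.2 + 0.2057×102.7 = 45.6601 per 1,000.
Ratio = 49.9372 ÷ 45.6601 = 1.09367.

1.094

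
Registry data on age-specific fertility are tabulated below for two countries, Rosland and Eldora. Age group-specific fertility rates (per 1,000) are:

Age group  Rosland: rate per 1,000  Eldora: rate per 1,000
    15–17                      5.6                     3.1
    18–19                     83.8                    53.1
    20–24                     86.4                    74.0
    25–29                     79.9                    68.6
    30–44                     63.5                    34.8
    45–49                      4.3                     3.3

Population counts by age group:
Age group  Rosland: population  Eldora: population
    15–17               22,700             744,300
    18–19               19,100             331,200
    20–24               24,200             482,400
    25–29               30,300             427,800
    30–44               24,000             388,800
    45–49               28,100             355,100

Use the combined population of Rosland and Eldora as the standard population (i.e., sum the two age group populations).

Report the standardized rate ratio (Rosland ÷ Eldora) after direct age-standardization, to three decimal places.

1.345

Combined standard total = 2,878,000; weights = 0.2665, 0.1217, 0.1760, 0.1592, 0.1434, 0.1331.
Rosland: 0.2665×5.6 + 0.1217×83.8 + 0.1760×86.4 + 0.1592×79.9 + 0.1434×63.5 + 0.1331×4.3 = 49.2993 per 1,000.
Eldora: 0.2665×3.1 + 0.1217×53.1 + 0.1760×74.0 + 0.1592×68.6 + 0.1434×34.8 + 0.1331×3.3 = 36.6653 per 1,000.
Ratio = 49.2993 ÷ 36.6653 = 1.34458.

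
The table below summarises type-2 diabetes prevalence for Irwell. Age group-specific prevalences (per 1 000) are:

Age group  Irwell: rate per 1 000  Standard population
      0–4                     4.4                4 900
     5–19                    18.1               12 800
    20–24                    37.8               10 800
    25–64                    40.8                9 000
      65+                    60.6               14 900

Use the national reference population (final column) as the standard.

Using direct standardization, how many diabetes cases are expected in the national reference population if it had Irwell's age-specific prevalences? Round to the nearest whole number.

1932

Expected diabetes cases = Σ (standard pop × age-specific rate ÷ 1 000)
= 4 900×4.4/1 000 + 12 800×18.1/1 000 + 10 800×37.8/1 000 + 9 000×40.8/1 000 + 14 900×60.6/1 000
= 21.56 + 231.68 + 408.24 + 367.20 + 902.94 = 1931.62.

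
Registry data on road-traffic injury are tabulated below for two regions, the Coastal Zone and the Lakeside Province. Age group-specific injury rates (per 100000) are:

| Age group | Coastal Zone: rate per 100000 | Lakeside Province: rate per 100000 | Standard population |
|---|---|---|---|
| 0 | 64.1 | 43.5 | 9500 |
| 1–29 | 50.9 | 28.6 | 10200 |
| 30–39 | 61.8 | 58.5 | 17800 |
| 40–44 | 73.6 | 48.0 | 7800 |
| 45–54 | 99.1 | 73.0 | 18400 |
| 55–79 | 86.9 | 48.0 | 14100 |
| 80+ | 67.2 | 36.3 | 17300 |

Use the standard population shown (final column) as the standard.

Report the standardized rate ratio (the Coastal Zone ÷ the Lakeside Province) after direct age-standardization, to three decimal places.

Standard total = 95100; weights = 0.0999, 0.1073, 0.1872, 0.0820, 0.1935, 0.1483, 0.1819.
The Coastal Zone: 0.0999×64.1 + 0.1073×50.9 + 0.1872×61.8 + 0.0820×73.6 + 0.1935×99.1 + 0.1483×86.9 + 0.1819×67.2 = 73.7491 per 100000.
The Lakeside Province: 0.0999×43.5 + 0.1073×28.6 + 0.1872×58.5 + 0.0820×48.0 + 0.1935×73.0 + 0.1483×48.0 + 0.1819×36.3 = 50.1436 per 100000.
Ratio = 73.7491 ÷ 50.1436 = 1.47076.

1.471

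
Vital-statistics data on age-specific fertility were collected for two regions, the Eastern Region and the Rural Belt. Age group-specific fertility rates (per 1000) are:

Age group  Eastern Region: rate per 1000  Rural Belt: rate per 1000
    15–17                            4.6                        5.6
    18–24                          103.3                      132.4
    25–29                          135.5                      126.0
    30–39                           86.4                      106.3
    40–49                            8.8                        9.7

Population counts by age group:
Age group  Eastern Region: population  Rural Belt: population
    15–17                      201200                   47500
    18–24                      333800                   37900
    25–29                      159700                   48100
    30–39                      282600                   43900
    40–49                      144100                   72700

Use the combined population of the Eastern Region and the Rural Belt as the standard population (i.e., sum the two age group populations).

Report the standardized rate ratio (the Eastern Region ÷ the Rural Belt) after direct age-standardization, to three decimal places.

0.861

Combined standard total = 1371500; weights = 0.1813, 0.2710, 0.1515, 0.2381, 0.1581.
The Eastern Region: 0.1813×4.6 + 0.2710×103.3 + 0.1515×135.5 + 0.2381×86.4 + 0.1581×8.8 = 71.3197 per 1000.
The Rural Belt: 0.1813×5.6 + 0.2710×132.4 + 0.1515×126.0 + 0.2381×106.3 + 0.1581×9.7 = 82.8279 per 1000.
Ratio = 71.3197 ÷ 82.8279 = 0.86106.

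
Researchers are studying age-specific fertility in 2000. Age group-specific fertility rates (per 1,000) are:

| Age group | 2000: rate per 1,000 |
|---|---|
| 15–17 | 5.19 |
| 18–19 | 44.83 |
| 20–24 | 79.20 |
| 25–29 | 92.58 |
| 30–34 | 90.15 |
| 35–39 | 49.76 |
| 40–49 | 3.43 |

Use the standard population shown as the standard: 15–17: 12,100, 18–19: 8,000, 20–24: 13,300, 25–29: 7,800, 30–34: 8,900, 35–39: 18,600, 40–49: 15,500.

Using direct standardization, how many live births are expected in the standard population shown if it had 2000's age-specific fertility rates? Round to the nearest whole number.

Expected live births = Σ (standard pop × age-specific rate ÷ 1,000)
= 12,100×5.19/1,000 + 8,000×44.83/1,000 + 13,300×79.20/1,000 + 7,800×92.58/1,000 + 8,900×90.15/1,000 + 18,600×49.76/1,000 + 15,500×3.43/1,000
= 62.80 + 358.64 + 1053.36 + 722.12 + 802.34 + 925.54 + 53.16 = 3977.96.

3978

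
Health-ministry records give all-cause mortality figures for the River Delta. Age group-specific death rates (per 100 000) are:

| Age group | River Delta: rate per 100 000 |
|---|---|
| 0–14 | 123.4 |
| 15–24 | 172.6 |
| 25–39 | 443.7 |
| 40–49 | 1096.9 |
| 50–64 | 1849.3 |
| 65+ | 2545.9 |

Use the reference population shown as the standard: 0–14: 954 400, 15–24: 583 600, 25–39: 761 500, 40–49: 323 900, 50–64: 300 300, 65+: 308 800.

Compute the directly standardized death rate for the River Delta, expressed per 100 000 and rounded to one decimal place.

697.0

Standard total = 3 232 500; weights = 0.2953, 0.1805, 0.2356, 0.1002, 0.0929, 0.0955.
Standardized rate: 0.2953×123.4 + 0.1805×172.6 + 0.2356×443.7 + 0.1002×1096.9 + 0.0929×1849.3 + 0.0955×2545.9 = 697.0408 per 100 000.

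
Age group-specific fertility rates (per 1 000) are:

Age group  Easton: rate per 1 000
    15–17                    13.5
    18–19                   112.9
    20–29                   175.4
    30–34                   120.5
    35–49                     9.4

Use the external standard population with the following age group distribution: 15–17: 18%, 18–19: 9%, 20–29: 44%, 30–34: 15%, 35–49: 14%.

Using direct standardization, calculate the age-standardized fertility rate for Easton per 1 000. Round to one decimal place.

Standard weights: 0.18, 0.09, 0.44, 0.15, 0.14.
Standardized rate: 0.1800×13.5 + 0.0900×112.9 + 0.4400×175.4 + 0.1500×120.5 + 0.1400×9.4 = 109.1580 per 1 000.

109.2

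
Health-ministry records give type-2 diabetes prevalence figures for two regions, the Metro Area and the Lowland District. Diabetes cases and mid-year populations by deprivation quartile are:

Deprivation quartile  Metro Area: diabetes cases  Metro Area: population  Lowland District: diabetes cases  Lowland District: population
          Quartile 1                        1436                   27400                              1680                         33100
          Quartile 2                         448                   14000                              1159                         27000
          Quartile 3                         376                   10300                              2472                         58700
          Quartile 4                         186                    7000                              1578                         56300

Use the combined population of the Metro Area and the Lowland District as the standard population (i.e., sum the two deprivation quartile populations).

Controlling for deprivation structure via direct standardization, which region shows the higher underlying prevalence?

Lowland District

Deprivation-specific rates per 1000 for the Metro Area: 52.409, 32.000, 36.505, 26.571.
For the Lowland District: 50.755, 42.926, 42.112, 28.028.
Combined standard total = 233800; weights = 0.2588, 0.1754, 0.2951, 0.2707.
The Metro Area: 0.2588×52.409 + 0.1754×32.000 + 0.2951×36.505 + 0.2707×26.571 = 37.1409 per 1000.
The Lowland District: 0.2588×50.755 + 0.1754×42.926 + 0.2951×42.112 + 0.2707×28.028 = 40.6784 per 1000.
The crude rates (41.67 vs 39.34) would put the Metro Area higher, but that reflects its deprivation composition; once standardized to a common deprivation structure, the Lowland District has the higher underlying rate.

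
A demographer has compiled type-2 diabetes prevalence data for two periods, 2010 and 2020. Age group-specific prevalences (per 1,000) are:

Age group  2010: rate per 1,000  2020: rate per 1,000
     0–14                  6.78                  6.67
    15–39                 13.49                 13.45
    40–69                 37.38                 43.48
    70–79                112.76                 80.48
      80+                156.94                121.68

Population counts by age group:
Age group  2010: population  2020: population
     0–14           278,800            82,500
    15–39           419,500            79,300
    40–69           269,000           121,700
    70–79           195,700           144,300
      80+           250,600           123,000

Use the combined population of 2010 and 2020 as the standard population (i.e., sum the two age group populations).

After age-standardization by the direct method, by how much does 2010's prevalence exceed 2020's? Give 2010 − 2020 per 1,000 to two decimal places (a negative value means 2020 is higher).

Combined standard total = 1,964,400; weights = 0.1839, 0.2539, 0.1989, 0.1731, 0.1902.
2010: 0.1839×6.78 + 0.2539×13.49 + 0.1989×37.38 + 0.1731×112.76 + 0.1902×156.94 = 61.4712 per 1,000.
2020: 0.1839×6.67 + 0.2539×13.45 + 0.1989×43.48 + 0.1731×80.48 + 0.1902×121.68 = 50.3610 per 1,000.
Difference = 61.4712 − 50.3610 = 11.1101.

11.11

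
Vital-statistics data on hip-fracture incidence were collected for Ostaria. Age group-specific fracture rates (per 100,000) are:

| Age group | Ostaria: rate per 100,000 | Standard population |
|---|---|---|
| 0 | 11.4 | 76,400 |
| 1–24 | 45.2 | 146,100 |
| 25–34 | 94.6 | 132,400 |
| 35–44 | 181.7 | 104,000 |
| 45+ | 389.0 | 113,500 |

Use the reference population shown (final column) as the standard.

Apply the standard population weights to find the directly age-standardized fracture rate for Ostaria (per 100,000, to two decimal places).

Standard total = 572,400; weights = 0.1335, 0.2552, 0.2313, 0.1817, 0.1983.
Standardized rate: 0.1335×11.4 + 0.2552×45.2 + 0.2313×94.6 + 0.1817×181.7 + 0.1983×389.0 = 145.0874 per 100,000.

145.09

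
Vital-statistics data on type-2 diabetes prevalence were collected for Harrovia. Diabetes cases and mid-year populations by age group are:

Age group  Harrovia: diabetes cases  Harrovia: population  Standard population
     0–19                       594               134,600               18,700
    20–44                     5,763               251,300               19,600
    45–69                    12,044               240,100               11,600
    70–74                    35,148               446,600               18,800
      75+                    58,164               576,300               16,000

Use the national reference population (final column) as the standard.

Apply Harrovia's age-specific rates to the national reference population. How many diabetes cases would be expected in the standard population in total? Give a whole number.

Age-specific rates per 1,000 for Harrovia: 4.413, 22.933, 50.162, 78.701, 100.927.
Expected diabetes cases = Σ (standard pop × age-specific rate ÷ 1,000)
= 18,700×4.413/1,000 + 19,600×22.933/1,000 + 11,600×50.162/1,000 + 18,800×78.701/1,000 + 16,000×100.927/1,000
= 82.52 + 449.48 + 581.88 + 1479.58 + 1614.83 = 4208.30.

4208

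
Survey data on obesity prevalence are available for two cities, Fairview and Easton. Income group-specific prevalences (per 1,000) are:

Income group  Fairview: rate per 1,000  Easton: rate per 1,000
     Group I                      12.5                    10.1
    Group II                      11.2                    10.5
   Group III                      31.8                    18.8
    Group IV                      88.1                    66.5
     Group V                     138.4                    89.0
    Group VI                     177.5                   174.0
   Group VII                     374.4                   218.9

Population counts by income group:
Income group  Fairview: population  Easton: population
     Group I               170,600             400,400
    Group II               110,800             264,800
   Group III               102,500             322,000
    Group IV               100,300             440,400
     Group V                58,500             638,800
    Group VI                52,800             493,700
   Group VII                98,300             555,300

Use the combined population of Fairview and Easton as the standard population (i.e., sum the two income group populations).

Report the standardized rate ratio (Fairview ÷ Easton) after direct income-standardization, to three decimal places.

Combined standard total = 3,809,200; weights = 0.1499, 0.0986, 0.1114, 0.1419, 0.1831, 0.1435, 0.1716.
Fairview: 0.1499×12.5 + 0.0986×11.2 + 0.1114×31.8 + 0.1419×88.1 + 0.1831×138.4 + 0.1435×177.5 + 0.1716×374.4 = 134.0693 per 1,000.
Easton: 0.1499×10.1 + 0.0986×10.5 + 0.1114×18.8 + 0.1419×66.5 + 0.1831×89.0 + 0.1435×174.0 + 0.1716×218.9 = 92.8992 per 1,000.
Ratio = 134.0693 ÷ 92.8992 = 1.44317.

1.443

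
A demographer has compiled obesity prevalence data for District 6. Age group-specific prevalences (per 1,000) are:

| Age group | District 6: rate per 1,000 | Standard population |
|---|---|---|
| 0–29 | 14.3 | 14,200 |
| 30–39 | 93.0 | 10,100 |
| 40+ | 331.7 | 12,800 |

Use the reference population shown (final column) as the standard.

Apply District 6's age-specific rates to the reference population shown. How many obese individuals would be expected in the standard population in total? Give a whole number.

5388

Expected obese individuals = Σ (standard pop × age-specific rate ÷ 1,000)
= 14,200×14.3/1,000 + 10,100×93.0/1,000 + 12,800×331.7/1,000
= 203.06 + 939.30 + 4245.76 = 5388.12.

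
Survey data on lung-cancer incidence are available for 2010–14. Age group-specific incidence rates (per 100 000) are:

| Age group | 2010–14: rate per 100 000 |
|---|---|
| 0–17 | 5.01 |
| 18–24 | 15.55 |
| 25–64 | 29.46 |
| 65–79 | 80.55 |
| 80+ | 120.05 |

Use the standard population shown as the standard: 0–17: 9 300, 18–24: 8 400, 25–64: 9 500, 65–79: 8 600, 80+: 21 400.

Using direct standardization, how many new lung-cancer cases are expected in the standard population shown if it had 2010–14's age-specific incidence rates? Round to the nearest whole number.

Expected new lung-cancer cases = Σ (standard pop × age-specific rate ÷ 100 000)
= 9 300×5.01/100 000 + 8 400×15.55/100 000 + 9 500×29.46/100 000 + 8 600×80.55/100 000 + 21 400×120.05/100 000
= 0.47 + 1.31 + 2.80 + 6.93 + 25.69 = 37.19.

37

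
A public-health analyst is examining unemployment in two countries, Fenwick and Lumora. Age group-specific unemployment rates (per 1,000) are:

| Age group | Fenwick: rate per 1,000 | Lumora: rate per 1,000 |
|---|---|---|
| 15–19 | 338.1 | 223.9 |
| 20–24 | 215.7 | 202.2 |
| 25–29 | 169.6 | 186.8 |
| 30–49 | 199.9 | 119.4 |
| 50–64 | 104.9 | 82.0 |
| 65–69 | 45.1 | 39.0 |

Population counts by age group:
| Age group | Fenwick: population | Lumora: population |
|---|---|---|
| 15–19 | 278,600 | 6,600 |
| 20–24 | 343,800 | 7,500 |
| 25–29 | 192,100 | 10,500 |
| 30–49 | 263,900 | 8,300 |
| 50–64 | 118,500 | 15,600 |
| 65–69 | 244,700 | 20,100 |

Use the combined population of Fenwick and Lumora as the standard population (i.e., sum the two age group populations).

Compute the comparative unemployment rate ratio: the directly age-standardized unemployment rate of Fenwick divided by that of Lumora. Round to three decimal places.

Combined standard total = 1,510,200; weights = 0.1888, 0.2326, 0.1342, 0.1802, 0.0888, 0.1753.
Fenwick: 0.1888×338.1 + 0.2326×215.7 + 0.1342×169.6 + 0.1802×199.9 + 0.0888×104.9 + 0.1753×45.1 = 190.0310 per 1,000.
Lumora: 0.1888×223.9 + 0.2326×202.2 + 0.1342×186.8 + 0.1802×119.4 + 0.0888×82.0 + 0.1753×39.0 = 150.0191 per 1,000.
Ratio = 190.0310 ÷ 150.0191 = 1.26671.

1.267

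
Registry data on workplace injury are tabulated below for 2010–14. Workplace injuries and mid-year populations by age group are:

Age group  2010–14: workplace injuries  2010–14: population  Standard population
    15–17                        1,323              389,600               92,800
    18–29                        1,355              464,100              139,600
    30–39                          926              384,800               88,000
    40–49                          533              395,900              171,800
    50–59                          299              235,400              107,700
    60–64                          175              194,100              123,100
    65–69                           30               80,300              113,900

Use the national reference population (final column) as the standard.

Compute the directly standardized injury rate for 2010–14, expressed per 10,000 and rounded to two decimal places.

17.40

Age-specific rates per 10,000 for 2010–14: 33.96, 29.20, 24.06, 13.46, 12.70, 9.02, 3.74.
Standard total = 836,900; weights = 0.1109, 0.1668, 0.1051, 0.2053, 0.1287, 0.1471, 0.1361.
Standardized rate: 0.1109×33.96 + 0.1668×29.20 + 0.1051×24.06 + 0.2053×13.46 + 0.1287×12.70 + 0.1471×9.02 + 0.1361×3.74 = 17.3988 per 10,000.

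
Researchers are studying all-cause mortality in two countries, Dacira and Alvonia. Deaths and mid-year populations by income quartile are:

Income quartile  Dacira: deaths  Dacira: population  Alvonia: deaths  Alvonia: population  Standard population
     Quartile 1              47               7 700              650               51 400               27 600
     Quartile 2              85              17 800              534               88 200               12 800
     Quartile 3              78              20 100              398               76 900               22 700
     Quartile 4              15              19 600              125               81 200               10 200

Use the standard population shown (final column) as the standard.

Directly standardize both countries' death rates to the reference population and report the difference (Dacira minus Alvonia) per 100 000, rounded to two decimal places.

-319.54

Income-specific rates per 100 000 for Dacira: 610.39, 477.53, 388.06, 76.53.
For Alvonia: 1264.59, 605.44, 517.56, 153.94.
Standard total = 73 300; weights = 0.3765, 0.1746, 0.3097, 0.1392.
Dacira: 0.3765×610.39 + 0.1746×477.53 + 0.3097×388.06 + 0.1392×76.53 = 444.0475 per 100 000.
Alvonia: 0.3765×1264.59 + 0.1746×605.44 + 0.3097×517.56 + 0.1392×153.94 = 763.5892 per 100 000.
Difference = 444.0475 − 763.5892 = -319.5417.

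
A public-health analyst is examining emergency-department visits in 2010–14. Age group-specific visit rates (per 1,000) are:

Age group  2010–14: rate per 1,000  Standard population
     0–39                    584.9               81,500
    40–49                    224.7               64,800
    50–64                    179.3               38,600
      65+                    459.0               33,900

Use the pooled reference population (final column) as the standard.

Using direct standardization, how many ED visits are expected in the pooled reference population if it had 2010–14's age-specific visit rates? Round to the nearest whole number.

84711

Expected ED visits = Σ (standard pop × age-specific rate ÷ 1,000)
= 81,500×584.9/1,000 + 64,800×224.7/1,000 + 38,600×179.3/1,000 + 33,900×459.0/1,000
= 47669.35 + 14560.56 + 6920.98 + 15560.10 = 84710.99.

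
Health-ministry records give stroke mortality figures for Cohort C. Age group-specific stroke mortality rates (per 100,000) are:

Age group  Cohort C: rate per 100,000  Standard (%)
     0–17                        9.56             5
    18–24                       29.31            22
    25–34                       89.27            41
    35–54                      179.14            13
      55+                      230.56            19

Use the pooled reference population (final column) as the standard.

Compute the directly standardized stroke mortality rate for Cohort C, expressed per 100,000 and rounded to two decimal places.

Standard weights: 0.05, 0.22, 0.41, 0.13, 0.19.
Standardized rate: 0.0500×9.56 + 0.2200×29.31 + 0.4100×89.27 + 0.1300×179.14 + 0.1900×230.56 = 110.6215 per 100,000.

110.62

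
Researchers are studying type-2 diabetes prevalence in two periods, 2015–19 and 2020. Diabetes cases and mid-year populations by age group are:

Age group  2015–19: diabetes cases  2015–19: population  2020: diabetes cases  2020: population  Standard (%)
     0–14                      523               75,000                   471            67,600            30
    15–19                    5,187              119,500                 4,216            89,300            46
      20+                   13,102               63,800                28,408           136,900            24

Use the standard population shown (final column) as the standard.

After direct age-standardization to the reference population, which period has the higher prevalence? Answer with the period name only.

2020

Age-specific rates per 1,000 for 2015–19: 6.973, 43.406, 205.361.
For 2020: 6.967, 47.212, 207.509.
Standard weights: 0.30, 0.46, 0.24.
2015–19: 0.3000×6.973 + 0.4600×43.406 + 0.2400×205.361 = 71.3452 per 1,000.
2020: 0.3000×6.967 + 0.4600×47.212 + 0.2400×207.509 = 73.6098 per 1,000.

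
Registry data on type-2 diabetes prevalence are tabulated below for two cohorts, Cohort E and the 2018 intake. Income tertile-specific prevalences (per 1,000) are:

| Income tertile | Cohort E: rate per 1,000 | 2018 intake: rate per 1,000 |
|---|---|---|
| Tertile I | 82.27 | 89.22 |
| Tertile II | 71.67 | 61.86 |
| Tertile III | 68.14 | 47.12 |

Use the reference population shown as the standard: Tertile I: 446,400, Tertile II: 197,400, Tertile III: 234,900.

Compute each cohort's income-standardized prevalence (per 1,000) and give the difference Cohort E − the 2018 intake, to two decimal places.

4.29

Standard total = 878,700; weights = 0.5080, 0.2247, 0.2673.
Cohort E: 0.5080×82.27 + 0.2247×71.67 + 0.2673×68.14 = 76.1114 per 1,000.
The 2018 intake: 0.5080×89.22 + 0.2247×61.86 + 0.2673×47.12 = 71.8191 per 1,000.
Difference = 76.1114 − 71.8191 = 4.2923.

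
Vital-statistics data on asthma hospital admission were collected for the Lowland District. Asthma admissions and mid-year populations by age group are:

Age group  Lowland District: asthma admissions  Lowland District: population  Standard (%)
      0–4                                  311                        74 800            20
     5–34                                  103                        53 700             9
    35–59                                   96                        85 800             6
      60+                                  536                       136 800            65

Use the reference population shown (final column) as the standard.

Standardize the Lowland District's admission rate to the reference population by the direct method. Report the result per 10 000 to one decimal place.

Age-specific rates per 10 000 for the Lowland District: 41.58, 19.18, 11.19, 39.18.
Standard weights: 0.20, 0.09, 0.06, 0.65.
Standardized rate: 0.2000×41.58 + 0.0900×19.18 + 0.0600×11.19 + 0.6500×39.18 = 36.1809 per 10 000.

36.2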